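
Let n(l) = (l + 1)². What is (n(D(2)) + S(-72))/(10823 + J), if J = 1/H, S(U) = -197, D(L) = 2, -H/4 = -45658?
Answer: -34334816/1976626137 ≈ -0.017370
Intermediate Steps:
H = 182632 (H = -4*(-45658) = 182632)
n(l) = (1 + l)²
J = 1/182632 ≈ 5.4755e-6
(n(D(2)) + S(-72))/(10823 + J) = ((1 + 2)² - 197)/(10823 + 1/182632) = (3² - 197)/(1976626137/182632) = (9 - 197)*(182632/1976626137) = -188*182632/1976626137 = -34334816/1976626137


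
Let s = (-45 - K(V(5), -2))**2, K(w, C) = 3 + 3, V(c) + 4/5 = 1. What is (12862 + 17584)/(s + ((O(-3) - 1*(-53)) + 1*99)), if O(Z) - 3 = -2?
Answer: 15223/1377 ≈ 11.055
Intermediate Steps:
O(Z) = 1 (O(Z) = 3 - 2 = 1)
V(c) = 1/5 (V(c) = -4/5 + 1 = 1/5)
K(w, C) = 6
s = 2601 (s = (-45 - 1*6)**2 = (-45 - 6)**2 = (-51)**2 = 2601)
(12862 + 17584)/(s + ((O(-3) - 1*(-53)) + 1*99)) = (12862 + 17584)/(2601 + ((1 - 1*(-53)) + 1*99)) = 30446/(2601 + ((1 + 53) + 99)) = 30446/(2601 + (54 + 99)) = 30446/(2601 + 153) = 30446/2754 = 30446*(1/2754) = 15223/1377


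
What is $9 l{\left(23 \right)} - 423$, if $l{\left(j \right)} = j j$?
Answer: $4338$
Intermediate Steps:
$l{\left(j \right)} = j^{2}$
$9 l{\left(23 \right)} - 423 = 9 \cdot 23^{2} - 423 = 9 \cdot 529 - 423 = 4761 - 423 = 4338$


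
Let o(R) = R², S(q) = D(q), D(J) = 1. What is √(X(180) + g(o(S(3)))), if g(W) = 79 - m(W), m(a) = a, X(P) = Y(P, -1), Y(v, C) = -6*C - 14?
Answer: √70 ≈ 8.3666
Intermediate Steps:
Y(v, C) = -14 - 6*C
S(q) = 1
X(P) = -8 (X(P) = -14 - 6*(-1) = -14 + 6 = -8)
g(W) = 79 - W
√(X(180) + g(o(S(3)))) = √(-8 + (79 - 1*1²)) = √(-8 + (79 - 1*1)) = √(-8 + (79 - 1)) = √(-8 + 78) = √70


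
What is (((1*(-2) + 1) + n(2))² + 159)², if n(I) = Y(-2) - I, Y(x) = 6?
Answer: 28224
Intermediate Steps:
n(I) = 6 - I
(((1*(-2) + 1) + n(2))² + 159)² = (((1*(-2) + 1) + (6 - 1*2))² + 159)² = (((-2 + 1) + (6 - 2))² + 159)² = ((-1 + 4)² + 159)² = (3² + 159)² = (9 + 159)² = 168² = 28224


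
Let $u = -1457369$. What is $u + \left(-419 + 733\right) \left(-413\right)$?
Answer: $-1587051$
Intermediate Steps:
$u + \left(-419 + 733\right) \left(-413\right) = -1457369 + \left(-419 + 733\right) \left(-413\right) = -1457369 + 314 \left(-413\right) = -1457369 - 129682 = -1587051$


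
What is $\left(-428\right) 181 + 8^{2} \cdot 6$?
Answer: $-77084$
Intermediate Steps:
$\left(-428\right) 181 + 8^{2} \cdot 6 = -77468 + 64 \cdot 6 = -77468 + 384 = -77084$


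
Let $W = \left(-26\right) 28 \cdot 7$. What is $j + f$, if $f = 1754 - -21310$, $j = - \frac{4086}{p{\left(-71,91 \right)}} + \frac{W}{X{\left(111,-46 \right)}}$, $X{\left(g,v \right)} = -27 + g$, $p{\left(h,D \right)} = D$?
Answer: $\frac{6267652}{273} \approx 22958.0$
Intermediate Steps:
$W = -5096$ ($W = \left(-728\right) 7 = -5096$)
$j = - \frac{28820}{273}$ ($j = - \frac{4086}{91} - \frac{5096}{-27 + 111} = \left(-4086\right) \frac{1}{91} - \frac{5096}{84} = - \frac{4086}{91} - \frac{182}{3} = - \frac{28820}{273} \approx -105.57$)
$f = 23064$ ($f = 1754 + 21310 = 23064$)
$j + f = - \frac{28820}{273} + 23064 = \frac{6267652}{273}$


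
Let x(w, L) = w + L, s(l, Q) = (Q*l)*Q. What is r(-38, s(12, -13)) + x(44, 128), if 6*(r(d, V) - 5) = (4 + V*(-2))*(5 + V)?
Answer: -4118327/3 ≈ -1.3728e+6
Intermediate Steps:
s(l, Q) = l*Q**2
r(d, V) = 5 + (4 - 2*V)*(5 + V)/6 (r(d, V) = 5 + ((4 + V*(-2))*(5 + V))/6 = 5 + ((4 - 2*V)*(5 + V))/6 = 5 + (4 - 2*V)*(5 + V)/6)
x(w, L) = L + w
r(-38, s(12, -13)) + x(44, 128) = (25/3 - 12*(-13)**2 - (12*(-13)**2)**2/3) + (128 + 44) = (25/3 - 12*169 - (12*169)**2/3) + 172 = (25/3 - 1*2028 - 1/3*2028**2) + 172 = (25/3 - 2028 - 1/3*4112784) + 172 = (25/3 - 2028 - 1370928) + 172 = -4118843/3 + 172 = -4118327/3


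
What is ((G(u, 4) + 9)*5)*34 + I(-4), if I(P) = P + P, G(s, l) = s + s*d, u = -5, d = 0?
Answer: 672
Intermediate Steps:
G(s, l) = s (G(s, l) = s + s*0 = s + 0 = s)
I(P) = 2*P
((G(u, 4) + 9)*5)*34 + I(-4) = ((-5 + 9)*5)*34 + 2*(-4) = (4*5)*34 - 8 = 20*34 - 8 = 680 - 8 = 672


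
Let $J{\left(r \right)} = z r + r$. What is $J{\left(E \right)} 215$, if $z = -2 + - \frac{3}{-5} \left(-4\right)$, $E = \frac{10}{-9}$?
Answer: $\frac{7310}{9} \approx 812.22$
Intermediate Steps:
$E = - \frac{10}{9}$ ($E = 10 \left(- \frac{1}{9}\right) = - \frac{10}{9} \approx -1.1111$)
$z = - \frac{22}{5}$ ($z = -2 + \left(-3\right) \left(- \frac{1}{5}\right) \left(-4\right) = -2 + \frac{3}{5} \left(-4\right) = -2 - \frac{12}{5} = - \frac{22}{5} \approx -4.4$)
$J{\left(r \right)} = - \frac{17 r}{5}$ ($J{\left(r \right)} = - \frac{22 r}{5} + r = - \frac{17 r}{5}$)
$J{\left(E \right)} 215 = \left(- \frac{17}{5}\right) \left(- \frac{10}{9}\right) 215 = \frac{34}{9} \cdot 215 = \frac{7310}{9}$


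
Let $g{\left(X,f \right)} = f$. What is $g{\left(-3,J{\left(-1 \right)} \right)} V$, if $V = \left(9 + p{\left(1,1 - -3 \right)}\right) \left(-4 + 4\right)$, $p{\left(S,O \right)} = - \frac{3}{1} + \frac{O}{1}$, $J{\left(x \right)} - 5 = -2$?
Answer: $0$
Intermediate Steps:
$J{\left(x \right)} = 3$ ($J{\left(x \right)} = 5 - 2 = 3$)
$p{\left(S,O \right)} = -3 + O$ ($p{\left(S,O \right)} = \left(-3\right) 1 + O 1 = -3 + O$)
$V = 0$ ($V = \left(9 + \left(-3 + \left(1 - -3\right)\right)\right) \left(-4 + 4\right) = \left(9 + \left(-3 + \left(1 + 3\right)\right)\right) 0 = \left(9 + \left(-3 + 4\right)\right) 0 = \left(9 + 1\right) 0 = 10 \cdot 0 = 0$)
$g{\left(-3,J{\left(-1 \right)} \right)} V = 3 \cdot 0 = 0$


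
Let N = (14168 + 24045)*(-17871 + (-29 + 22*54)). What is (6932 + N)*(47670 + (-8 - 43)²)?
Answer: -32103499164204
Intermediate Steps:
N = -638615656 (N = 38213*(-17871 + (-29 + 1188)) = 38213*(-17871 + 1159) = 38213*(-16712) = -638615656)
(6932 + N)*(47670 + (-8 - 43)²) = (6932 - 638615656)*(47670 + (-8 - 43)²) = -638608724*(47670 + (-51)²) = -638608724*(47670 + 2601) = -638608724*50271 = -32103499164204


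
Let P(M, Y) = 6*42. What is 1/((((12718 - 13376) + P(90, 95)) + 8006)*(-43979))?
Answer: -1/334240400 ≈ -2.9919e-9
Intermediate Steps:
P(M, Y) = 252
1/((((12718 - 13376) + P(90, 95)) + 8006)*(-43979)) = 1/((((12718 - 13376) + 252) + 8006)*(-43979)) = -1/43979/((-658 + 252) + 8006) = -1/43979/(-406 + 8006) = -1/43979/7600 = (1/7600)*(-1/43979) = -1/334240400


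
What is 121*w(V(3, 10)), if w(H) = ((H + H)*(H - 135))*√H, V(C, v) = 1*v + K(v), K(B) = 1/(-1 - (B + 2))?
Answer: -50760468*√1677/2197 ≈ -9.4616e+5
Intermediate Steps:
K(B) = 1/(-3 - B) (K(B) = 1/(-1 - (2 + B)) = 1/(-1 + (-2 - B)) = 1/(-3 - B))
V(C, v) = v - 1/(3 + v) (V(C, v) = 1*v - 1/(3 + v) = v - 1/(3 + v))
w(H) = 2*H^(3/2)*(-135 + H) (w(H) = ((2*H)*(-135 + H))*√H = (2*H*(-135 + H))*√H = 2*H^(3/2)*(-135 + H))
121*w(V(3, 10)) = 121*(2*((-1 + 10*(3 + 10))/(3 + 10))^(3/2)*(-135 + (-1 + 10*(3 + 10))/(3 + 10))) = 121*(2*((-1 + 10*13)/13)^(3/2)*(-135 + (-1 + 10*13)/13)) = 121*(2*((-1 + 130)/13)^(3/2)*(-135 + (-1 + 130)/13)) = 121*(2*((1/13)*129)^(3/2)*(-135 + (1/13)*129)) = 121*(2*(129/13)^(3/2)*(-135 + 129/13)) = 121*(2*(129*√1677/169)*(-1626/13)) = 121*(-419508*√1677/2197) = -50760468*√1677/2197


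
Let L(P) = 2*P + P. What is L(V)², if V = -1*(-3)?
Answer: 81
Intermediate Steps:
V = 3
L(P) = 3*P
L(V)² = (3*3)² = 9² = 81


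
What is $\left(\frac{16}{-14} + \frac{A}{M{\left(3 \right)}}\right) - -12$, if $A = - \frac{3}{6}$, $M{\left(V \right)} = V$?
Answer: $\frac{449}{42} \approx 10.69$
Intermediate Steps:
$A = - \frac{1}{2}$ ($A = \left(-3\right) \frac{1}{6} = - \frac{1}{2} \approx -0.5$)
$\left(\frac{16}{-14} + \frac{A}{M{\left(3 \right)}}\right) - -12 = \left(\frac{16}{-14} - \frac{1}{2 \cdot 3}\right) - -12 = \left(16 \left(- \frac{1}{14}\right) - \frac{1}{6}\right) + 12 = \left(- \frac{8}{7} - \frac{1}{6}\right) + 12 = - \frac{55}{42} + 12 = \frac{449}{42}$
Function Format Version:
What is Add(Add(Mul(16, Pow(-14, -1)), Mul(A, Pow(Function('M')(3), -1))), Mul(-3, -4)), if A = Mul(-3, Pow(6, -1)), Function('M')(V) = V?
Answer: Rational(449, 42) ≈ 10.690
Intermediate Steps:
A = Rational(-1, 2) (A = Mul(-3, Rational(1, 6)) = Rational(-1, 2) ≈ -0.50000)
Add(Add(Mul(16, Pow(-14, -1)), Mul(A, Pow(Function('M')(3), -1))), Mul(-3, -4)) = Add(Add(Mul(16, Pow(-14, -1)), Mul(Rational(-1, 2), Pow(3, -1))), Mul(-3, -4)) = Add(Add(Mul(16, Rational(-1, 14)), Mul(Rational(-1, 2), Rational(1, 3))), 12) = Add(Add(Rational(-8, 7), Rational(-1, 6)), 12) = Add(Rational(-55, 42), 12) = Rational(449, 42)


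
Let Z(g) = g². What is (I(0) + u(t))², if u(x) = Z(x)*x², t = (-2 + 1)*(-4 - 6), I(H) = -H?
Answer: 100000000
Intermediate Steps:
t = 10 (t = -1*(-10) = 10)
u(x) = x⁴ (u(x) = x²*x² = x⁴)
(I(0) + u(t))² = (-1*0 + 10⁴)² = (0 + 10000)² = 10000² = 100000000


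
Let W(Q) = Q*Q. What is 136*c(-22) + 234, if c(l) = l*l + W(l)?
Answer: 131882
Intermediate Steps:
W(Q) = Q²
c(l) = 2*l² (c(l) = l*l + l² = l² + l² = 2*l²)
136*c(-22) + 234 = 136*(2*(-22)²) + 234 = 136*(2*484) + 234 = 136*968 + 234 = 131648 + 234 = 131882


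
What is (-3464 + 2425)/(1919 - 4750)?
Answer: 1039/2831 ≈ 0.36701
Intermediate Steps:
(-3464 + 2425)/(1919 - 4750) = -1039/(-2831) = -1039*(-1/2831) = 1039/2831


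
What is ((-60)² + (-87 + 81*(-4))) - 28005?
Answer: -24816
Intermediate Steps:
((-60)² + (-87 + 81*(-4))) - 28005 = (3600 + (-87 - 324)) - 28005 = (3600 - 411) - 28005 = 3189 - 28005 = -24816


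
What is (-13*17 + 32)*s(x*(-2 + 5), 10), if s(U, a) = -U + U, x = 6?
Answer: 0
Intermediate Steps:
s(U, a) = 0
(-13*17 + 32)*s(x*(-2 + 5), 10) = (-13*17 + 32)*0 = (-221 + 32)*0 = -189*0 = 0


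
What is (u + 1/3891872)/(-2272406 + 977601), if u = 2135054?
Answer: -8309356881089/5039215324960 ≈ -1.6489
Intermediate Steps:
(u + 1/3891872)/(-2272406 + 977601) = (2135054 + 1/3891872)/(-2272406 + 977601) = (2135054 + 1/3891872)/(-1294805) = (8309356881089/3891872)*(-1/1294805) = -8309356881089/5039215324960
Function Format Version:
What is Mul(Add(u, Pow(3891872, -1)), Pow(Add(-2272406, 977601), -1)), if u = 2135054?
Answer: Rational(-8309356881089, 5039215324960) ≈ -1.6489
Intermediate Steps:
Mul(Add(u, Pow(3891872, -1)), Pow(Add(-2272406, 977601), -1)) = Mul(Add(2135054, Pow(3891872, -1)), Pow(Add(-2272406, 977601), -1)) = Mul(Add(2135054, Rational(1, 3891872)), Pow(-1294805, -1)) = Mul(Rational(8309356881089, 3891872), Rational(-1, 1294805)) = Rational(-8309356881089, 5039215324960)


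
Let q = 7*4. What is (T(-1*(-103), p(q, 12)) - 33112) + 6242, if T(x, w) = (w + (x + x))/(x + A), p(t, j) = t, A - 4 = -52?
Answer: -1477616/55 ≈ -26866.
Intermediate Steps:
A = -48 (A = 4 - 52 = -48)
q = 28
T(x, w) = (w + 2*x)/(-48 + x) (T(x, w) = (w + (x + x))/(x - 48) = (w + 2*x)/(-48 + x))
(T(-1*(-103), p(q, 12)) - 33112) + 6242 = ((28 + 2*(-1*(-103)))/(-48 - 1*(-103)) - 33112) + 6242 = ((28 + 2*103)/(-48 + 103) - 33112) + 6242 = ((28 + 206)/55 - 33112) + 6242 = ((1/55)*234 - 33112) + 6242 = (234/55 - 33112) + 6242 = -1820926/55 + 6242 = -1477616/55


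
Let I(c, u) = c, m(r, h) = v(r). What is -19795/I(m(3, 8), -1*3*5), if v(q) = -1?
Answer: 19795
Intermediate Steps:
m(r, h) = -1
-19795/I(m(3, 8), -1*3*5) = -19795/(-1) = -19795*(-1) = 19795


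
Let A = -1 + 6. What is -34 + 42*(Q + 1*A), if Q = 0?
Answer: 176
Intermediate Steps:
A = 5
-34 + 42*(Q + 1*A) = -34 + 42*(0 + 1*5) = -34 + 42*(0 + 5) = -34 + 42*5 = -34 + 210 = 176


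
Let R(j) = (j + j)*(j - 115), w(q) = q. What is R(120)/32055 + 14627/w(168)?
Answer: 31271339/359016 ≈ 87.103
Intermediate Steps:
R(j) = 2*j*(-115 + j) (R(j) = (2*j)*(-115 + j) = 2*j*(-115 + j))
R(120)/32055 + 14627/w(168) = (2*120*(-115 + 120))/32055 + 14627/168 = (2*120*5)*(1/32055) + 14627*(1/168) = 1200*(1/32055) + 14627/168 = 80/2137 + 14627/168 = 31271339/359016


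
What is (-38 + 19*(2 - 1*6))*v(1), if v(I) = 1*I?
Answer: -114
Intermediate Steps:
v(I) = I
(-38 + 19*(2 - 1*6))*v(1) = (-38 + 19*(2 - 1*6))*1 = (-38 + 19*(2 - 6))*1 = (-38 + 19*(-4))*1 = (-38 - 76)*1 = -114*1 = -114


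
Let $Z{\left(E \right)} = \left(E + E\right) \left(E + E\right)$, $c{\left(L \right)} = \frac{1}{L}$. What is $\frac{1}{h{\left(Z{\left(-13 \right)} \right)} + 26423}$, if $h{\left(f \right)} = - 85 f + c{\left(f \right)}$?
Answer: $- \frac{676}{20981011} \approx -3.222 \cdot 10^{-5}$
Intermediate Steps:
$Z{\left(E \right)} = 4 E^{2}$ ($Z{\left(E \right)} = 2 E 2 E = 4 E^{2}$)
$h{\left(f \right)} = \frac{1}{f} - 85 f$ ($h{\left(f \right)} = - 85 f + \frac{1}{f} = \frac{1}{f} - 85 f$)
$\frac{1}{h{\left(Z{\left(-13 \right)} \right)} + 26423} = \frac{1}{\left(\frac{1}{4 \left(-13\right)^{2}} - 85 \cdot 4 \left(-13\right)^{2}\right) + 26423} = \frac{1}{\left(\frac{1}{4 \cdot 169} - 85 \cdot 4 \cdot 169\right) + 26423} = \frac{1}{\left(\frac{1}{676} - 57460\right) + 26423} = \frac{1}{- \frac{38842959}{676} + 26423} = \frac{1}{- \frac{20981011}{676}} = - \frac{676}{20981011}$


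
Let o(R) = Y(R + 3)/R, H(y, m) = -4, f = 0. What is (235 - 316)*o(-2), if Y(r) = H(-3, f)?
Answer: -162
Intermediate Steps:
Y(r) = -4
o(R) = -4/R
(235 - 316)*o(-2) = (235 - 316)*(-4/(-2)) = -(-324)*(-1)/2 = -81*2 = -162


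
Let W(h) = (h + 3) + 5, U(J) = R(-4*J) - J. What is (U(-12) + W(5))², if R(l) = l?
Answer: 5329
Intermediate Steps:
U(J) = -5*J (U(J) = -4*J - J = -5*J)
W(h) = 8 + h (W(h) = (3 + h) + 5 = 8 + h)
(U(-12) + W(5))² = (-5*(-12) + (8 + 5))² = (60 + 13)² = 73² = 5329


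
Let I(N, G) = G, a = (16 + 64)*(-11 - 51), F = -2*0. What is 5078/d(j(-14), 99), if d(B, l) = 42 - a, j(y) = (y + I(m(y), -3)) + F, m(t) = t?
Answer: 2539/2501 ≈ 1.0152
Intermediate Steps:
F = 0
a = -4960 (a = 80*(-62) = -4960)
j(y) = -3 + y (j(y) = (y - 3) + 0 = (-3 + y) + 0 = -3 + y)
d(B, l) = 5002 (d(B, l) = 42 - 1*(-4960) = 42 + 4960 = 5002)
5078/d(j(-14), 99) = 5078/5002 = 5078*(1/5002) = 2539/2501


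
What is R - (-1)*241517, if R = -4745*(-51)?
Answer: 483512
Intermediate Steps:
R = 241995
R - (-1)*241517 = 241995 - (-1)*241517 = 241995 - 1*(-241517) = 241995 + 241517 = 483512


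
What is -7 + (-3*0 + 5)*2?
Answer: 3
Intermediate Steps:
-7 + (-3*0 + 5)*2 = -7 + (0 + 5)*2 = -7 + 5*2 = -7 + 10 = 3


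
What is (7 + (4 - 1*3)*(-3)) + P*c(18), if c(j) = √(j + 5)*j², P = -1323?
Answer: 4 - 428652*√23 ≈ -2.0557e+6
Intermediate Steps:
c(j) = j²*√(5 + j) (c(j) = √(5 + j)*j² = j²*√(5 + j))
(7 + (4 - 1*3)*(-3)) + P*c(18) = (7 + (4 - 1*3)*(-3)) - 1323*18²*√(5 + 18) = (7 + (4 - 3)*(-3)) - 428652*√23 = (7 + 1*(-3)) - 428652*√23 = (7 - 3) - 428652*√23 = 4 - 428652*√23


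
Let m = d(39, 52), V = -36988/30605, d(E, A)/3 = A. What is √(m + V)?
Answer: 44*√74890435/30605 ≈ 12.442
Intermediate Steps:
d(E, A) = 3*A
V = -36988/30605 (V = -36988*1/30605 = -36988/30605 ≈ -1.2086)
m = 156 (m = 3*52 = 156)
√(m + V) = √(156 - 36988/30605) = √(4737392/30605) = 44*√74890435/30605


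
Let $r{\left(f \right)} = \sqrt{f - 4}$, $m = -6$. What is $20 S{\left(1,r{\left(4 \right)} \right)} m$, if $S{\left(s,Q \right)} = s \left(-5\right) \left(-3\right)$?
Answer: $-1800$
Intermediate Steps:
$r{\left(f \right)} = \sqrt{-4 + f}$
$S{\left(s,Q \right)} = 15 s$ ($S{\left(s,Q \right)} = - 5 s \left(-3\right) = 15 s$)
$20 S{\left(1,r{\left(4 \right)} \right)} m = 20 \cdot 15 \cdot 1 \left(-6\right) = 20 \cdot 15 \left(-6\right) = 300 \left(-6\right) = -1800$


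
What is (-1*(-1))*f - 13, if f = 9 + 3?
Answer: -1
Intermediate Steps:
f = 12
(-1*(-1))*f - 13 = -1*(-1)*12 - 13 = 1*12 - 13 = 12 - 13 = -1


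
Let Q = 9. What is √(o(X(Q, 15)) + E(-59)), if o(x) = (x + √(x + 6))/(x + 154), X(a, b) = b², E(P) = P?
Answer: √(-8389544 + 379*√231)/379 ≈ 7.6398*I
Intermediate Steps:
o(x) = (x + √(6 + x))/(154 + x)
√(o(X(Q, 15)) + E(-59)) = √((15² + √(6 + 15²))/(154 + 15²) - 59) = √((225 + √(6 + 225))/(154 + 225) - 59) = √((225 + √231)/379 - 59) = √((225/379 + √231/379) - 59) = √(-22136/379 + √231/379)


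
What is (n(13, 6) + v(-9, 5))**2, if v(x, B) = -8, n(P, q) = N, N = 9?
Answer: 1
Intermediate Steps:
n(P, q) = 9
(n(13, 6) + v(-9, 5))**2 = (9 - 8)**2 = 1**2 = 1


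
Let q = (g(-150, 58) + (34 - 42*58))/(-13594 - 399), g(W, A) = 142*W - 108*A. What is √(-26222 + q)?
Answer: 4*I*√320872153665/13993 ≈ 161.93*I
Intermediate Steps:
g(W, A) = -108*A + 142*W
q = 29966/13993 (q = ((-108*58 + 142*(-150)) + (34 - 42*58))/(-13594 - 399) = ((-6264 - 21300) + (34 - 2436))/(-13993) = (-27564 - 2402)*(-1/13993) = -29966*(-1/13993) = 29966/13993 ≈ 2.1415)
√(-26222 + q) = √(-26222 + 29966/13993) = √(-366894480/13993) = 4*I*√320872153665/13993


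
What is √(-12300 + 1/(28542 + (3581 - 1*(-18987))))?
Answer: I*√32130454778890/51110 ≈ 110.91*I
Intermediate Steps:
√(-12300 + 1/(28542 + (3581 - 1*(-18987)))) = √(-12300 + 1/(28542 + (3581 + 18987))) = √(-12300 + 1/(28542 + 22568)) = √(-12300 + 1/51110) = √(-628652999/51110) = I*√32130454778890/51110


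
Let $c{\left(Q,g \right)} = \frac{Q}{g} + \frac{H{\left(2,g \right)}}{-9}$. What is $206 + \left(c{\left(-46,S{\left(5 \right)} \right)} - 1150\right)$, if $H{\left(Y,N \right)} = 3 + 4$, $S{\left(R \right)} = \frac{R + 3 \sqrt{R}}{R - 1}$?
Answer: $- \frac{8089}{9} - \frac{138 \sqrt{5}}{5} \approx -960.49$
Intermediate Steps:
$S{\left(R \right)} = \frac{R + 3 \sqrt{R}}{-1 + R}$
$H{\left(Y,N \right)} = 7$
$c{\left(Q,g \right)} = - \frac{7}{9} + \frac{Q}{g}$ ($c{\left(Q,g \right)} = \frac{Q}{g} + \frac{7}{-9} = \frac{Q}{g} + 7 \left(- \frac{1}{9}\right) = \frac{Q}{g} - \frac{7}{9} = - \frac{7}{9} + \frac{Q}{g}$)
$206 + \left(c{\left(-46,S{\left(5 \right)} \right)} - 1150\right) = 206 - \left(\frac{10357}{9} + 46 \frac{-1 + 5}{5 + 3 \sqrt{5}}\right) = 206 - \left(\frac{10357}{9} + 46 \frac{4}{5 + 3 \sqrt{5}}\right) = 206 - \left(\frac{10357}{9} + \frac{46}{\frac{5}{4} + \frac{3 \sqrt{5}}{4}}\right) = - \frac{8503}{9} - \frac{46}{\frac{5}{4} + \frac{3 \sqrt{5}}{4}}$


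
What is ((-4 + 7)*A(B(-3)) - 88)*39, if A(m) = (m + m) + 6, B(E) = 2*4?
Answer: -858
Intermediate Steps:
B(E) = 8
A(m) = 6 + 2*m (A(m) = 2*m + 6 = 6 + 2*m)
((-4 + 7)*A(B(-3)) - 88)*39 = ((-4 + 7)*(6 + 2*8) - 88)*39 = (3*(6 + 16) - 88)*39 = (3*22 - 88)*39 = (66 - 88)*39 = -22*39 = -858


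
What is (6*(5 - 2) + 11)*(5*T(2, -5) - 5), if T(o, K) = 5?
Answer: 580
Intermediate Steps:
(6*(5 - 2) + 11)*(5*T(2, -5) - 5) = (6*(5 - 2) + 11)*(5*5 - 5) = (6*3 + 11)*(25 - 5) = (18 + 11)*20 = 29*20 = 580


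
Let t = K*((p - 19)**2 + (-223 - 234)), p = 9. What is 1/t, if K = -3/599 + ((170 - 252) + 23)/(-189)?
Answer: -5391/591158 ≈ -0.0091194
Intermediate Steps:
K = 34774/113211 (K = -3*1/599 + (-82 + 23)*(-1/189) = -3/599 - 59*(-1/189) = -3/599 + 59/189 = 34774/113211 ≈ 0.30716)
t = -591158/5391 (t = 34774*((9 - 19)**2 + (-223 - 234))/113211 = 34774*((-10)**2 - 457)/113211 = 34774*(100 - 457)/113211 = (34774/113211)*(-357) = -591158/5391 ≈ -109.66)
1/t = 1/(-591158/5391) = -5391/591158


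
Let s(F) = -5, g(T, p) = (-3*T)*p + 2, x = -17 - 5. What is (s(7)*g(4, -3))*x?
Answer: 4180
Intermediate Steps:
x = -22
g(T, p) = 2 - 3*T*p (g(T, p) = -3*T*p + 2 = 2 - 3*T*p)
(s(7)*g(4, -3))*x = -5*(2 - 3*4*(-3))*(-22) = -5*(2 + 36)*(-22) = -5*38*(-22) = -190*(-22) = 4180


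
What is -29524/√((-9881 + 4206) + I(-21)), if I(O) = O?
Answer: 7381*I*√89/178 ≈ 391.19*I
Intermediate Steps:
-29524/√((-9881 + 4206) + I(-21)) = -29524/√((-9881 + 4206) - 21) = -29524/√(-5675 - 21) = -29524*(-I*√89/712) = -(-7381)*I*√89/178 = 7381*I*√89/178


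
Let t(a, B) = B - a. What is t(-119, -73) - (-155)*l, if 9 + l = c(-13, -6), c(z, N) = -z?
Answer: 666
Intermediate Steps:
l = 4 (l = -9 - 1*(-13) = -9 + 13 = 4)
t(-119, -73) - (-155)*l = (-73 - 1*(-119)) - (-155)*4 = (-73 + 119) - 1*(-620) = 46 + 620 = 666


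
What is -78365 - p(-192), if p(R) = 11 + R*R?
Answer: -115240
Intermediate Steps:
p(R) = 11 + R²
-78365 - p(-192) = -78365 - (11 + (-192)²) = -78365 - (11 + 36864) = -78365 - 1*36875 = -78365 - 36875 = -115240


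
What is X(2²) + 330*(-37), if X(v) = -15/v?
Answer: -48855/4 ≈ -12214.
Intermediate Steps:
X(2²) + 330*(-37) = -15/(2²) + 330*(-37) = -15/4 - 12210 = -48855/4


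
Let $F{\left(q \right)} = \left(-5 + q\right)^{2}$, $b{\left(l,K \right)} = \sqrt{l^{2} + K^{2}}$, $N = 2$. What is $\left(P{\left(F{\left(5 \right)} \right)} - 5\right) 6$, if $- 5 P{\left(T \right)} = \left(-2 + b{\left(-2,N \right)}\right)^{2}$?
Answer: $- \frac{222}{5} + \frac{48 \sqrt{2}}{5} \approx -30.824$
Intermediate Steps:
$b{\left(l,K \right)} = \sqrt{K^{2} + l^{2}}$
$P{\left(T \right)} = - \frac{\left(-2 + 2 \sqrt{2}\right)^{2}}{5}$ ($P{\left(T \right)} = - \frac{\left(-2 + \sqrt{2^{2} + \left(-2\right)^{2}}\right)^{2}}{5} = - \frac{\left(-2 + \sqrt{4 + 4}\right)^{2}}{5} = - \frac{\left(-2 + \sqrt{8}\right)^{2}}{5} = - \frac{\left(-2 + 2 \sqrt{2}\right)^{2}}{5}$)
$\left(P{\left(F{\left(5 \right)} \right)} - 5\right) 6 = \left(\left(- \frac{12}{5} + \frac{8 \sqrt{2}}{5}\right) - 5\right) 6 = \left(- \frac{37}{5} + \frac{8 \sqrt{2}}{5}\right) 6 = - \frac{222}{5} + \frac{48 \sqrt{2}}{5}$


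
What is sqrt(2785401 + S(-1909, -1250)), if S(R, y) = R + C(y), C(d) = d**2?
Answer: 6*sqrt(120722) ≈ 2084.7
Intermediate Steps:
S(R, y) = R + y**2
sqrt(2785401 + S(-1909, -1250)) = sqrt(2785401 + (-1909 + (-1250)**2)) = sqrt(2785401 + (-1909 + 1562500)) = sqrt(2785401 + 1560591) = sqrt(4345992) = 6*sqrt(120722)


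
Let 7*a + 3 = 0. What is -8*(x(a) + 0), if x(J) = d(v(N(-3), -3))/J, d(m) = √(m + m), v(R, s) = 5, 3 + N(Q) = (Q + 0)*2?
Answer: 56*√10/3 ≈ 59.029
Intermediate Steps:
N(Q) = -3 + 2*Q (N(Q) = -3 + (Q + 0)*2 = -3 + Q*2 = -3 + 2*Q)
d(m) = √2*√m (d(m) = √(2*m) = √2*√m)
a = -3/7 (a = -3/7 + (⅐)*0 = -3/7 + 0 = -3/7 ≈ -0.42857)
x(J) = √10/J (x(J) = (√2*√5)/J = √10/J)
-8*(x(a) + 0) = -8*(√10/(-3/7) + 0) = -8*(√10*(-7/3) + 0) = -8*(-7*√10/3 + 0) = -(-56)*√10/3 = 56*√10/3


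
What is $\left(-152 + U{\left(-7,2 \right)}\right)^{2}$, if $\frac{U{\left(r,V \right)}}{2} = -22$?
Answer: $38416$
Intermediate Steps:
$U{\left(r,V \right)} = -44$ ($U{\left(r,V \right)} = 2 \left(-22\right) = -44$)
$\left(-152 + U{\left(-7,2 \right)}\right)^{2} = \left(-152 - 44\right)^{2} = \left(-196\right)^{2} = 38416$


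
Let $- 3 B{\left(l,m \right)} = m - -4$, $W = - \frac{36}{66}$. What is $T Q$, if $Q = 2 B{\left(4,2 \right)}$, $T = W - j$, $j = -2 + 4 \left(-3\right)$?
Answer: $- \frac{592}{11} \approx -53.818$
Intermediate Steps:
$j = -14$ ($j = -2 - 12 = -14$)
$W = - \frac{6}{11}$ ($W = \left(-36\right) \frac{1}{66} = - \frac{6}{11} \approx -0.54545$)
$T = \frac{148}{11}$ ($T = - \frac{6}{11} - -14 = - \frac{6}{11} + 14 = \frac{148}{11} \approx 13.455$)
$B{\left(l,m \right)} = - \frac{4}{3} - \frac{m}{3}$ ($B{\left(l,m \right)} = - \frac{m - -4}{3} = - \frac{m + 4}{3} = - \frac{4 + m}{3} = - \frac{4}{3} - \frac{m}{3}$)
$Q = -4$ ($Q = 2 \left(- \frac{4}{3} - \frac{2}{3}\right) = 2 \left(-2\right) = -4$)
$T Q = \frac{148}{11} \left(-4\right) = - \frac{592}{11}$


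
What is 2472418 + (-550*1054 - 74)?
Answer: 1892644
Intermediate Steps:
2472418 + (-550*1054 - 74) = 2472418 + (-579700 - 74) = 2472418 - 579774 = 1892644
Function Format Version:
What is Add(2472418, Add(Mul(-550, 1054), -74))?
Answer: 1892644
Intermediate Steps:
Add(2472418, Add(Mul(-550, 1054), -74)) = Add(2472418, Add(-579700, -74)) = Add(2472418, -579774) = 1892644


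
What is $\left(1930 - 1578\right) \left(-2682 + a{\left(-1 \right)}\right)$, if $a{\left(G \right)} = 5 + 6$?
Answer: $-940192$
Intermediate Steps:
$a{\left(G \right)} = 11$
$\left(1930 - 1578\right) \left(-2682 + a{\left(-1 \right)}\right) = \left(1930 - 1578\right) \left(-2682 + 11\right) = 352 \left(-2671\right) = -940192$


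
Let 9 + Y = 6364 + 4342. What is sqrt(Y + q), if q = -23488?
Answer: I*sqrt(12791) ≈ 113.1*I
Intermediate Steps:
Y = 10697 (Y = -9 + (6364 + 4342) = -9 + 10706 = 10697)
sqrt(Y + q) = sqrt(10697 - 23488) = sqrt(-12791) = I*sqrt(12791)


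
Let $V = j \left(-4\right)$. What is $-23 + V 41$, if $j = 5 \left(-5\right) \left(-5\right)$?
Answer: $-20523$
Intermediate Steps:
$j = 125$ ($j = \left(-25\right) \left(-5\right) = 125$)
$V = -500$ ($V = 125 \left(-4\right) = -500$)
$-23 + V 41 = -23 - 20500 = -20523$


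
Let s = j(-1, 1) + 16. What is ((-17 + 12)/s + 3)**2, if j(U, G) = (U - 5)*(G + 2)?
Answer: 121/4 ≈ 30.250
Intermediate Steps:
j(U, G) = (-5 + U)*(2 + G)
s = -2 (s = (-10 - 5*1 + 2*(-1) + 1*(-1)) + 16 = (-10 - 5 - 2 - 1) + 16 = -18 + 16 = -2)
((-17 + 12)/s + 3)**2 = ((-17 + 12)/(-2) + 3)**2 = (-5*(-1/2) + 3)**2 = (5/2 + 3)**2 = (11/2)**2 = 121/4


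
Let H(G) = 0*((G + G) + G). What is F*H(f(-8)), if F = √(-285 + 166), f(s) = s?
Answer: 0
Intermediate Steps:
F = I*√119 (F = √(-119) = I*√119 ≈ 10.909*I)
H(G) = 0 (H(G) = 0*(2*G + G) = 0*(3*G) = 0)
F*H(f(-8)) = (I*√119)*0 = 0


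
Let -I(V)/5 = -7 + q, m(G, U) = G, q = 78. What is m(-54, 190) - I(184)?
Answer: 301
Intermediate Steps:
I(V) = -355 (I(V) = -5*(-7 + 78) = -5*71 = -355)
m(-54, 190) - I(184) = -54 - 1*(-355) = -54 + 355 = 301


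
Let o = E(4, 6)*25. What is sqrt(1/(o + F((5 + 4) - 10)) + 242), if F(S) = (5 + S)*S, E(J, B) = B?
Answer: sqrt(5158618)/146 ≈ 15.557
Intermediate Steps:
F(S) = S*(5 + S)
o = 150 (o = 6*25 = 150)
sqrt(1/(o + F((5 + 4) - 10)) + 242) = sqrt(1/(150 + ((5 + 4) - 10)*(5 + ((5 + 4) - 10))) + 242) = sqrt(1/(150 + (9 - 10)*(5 + (9 - 10))) + 242) = sqrt(1/(150 - (5 - 1)) + 242) = sqrt(1/(150 - 1*4) + 242) = sqrt(1/(150 - 4) + 242) = sqrt(1/146 + 242) = sqrt(35333/146) = sqrt(5158618)/146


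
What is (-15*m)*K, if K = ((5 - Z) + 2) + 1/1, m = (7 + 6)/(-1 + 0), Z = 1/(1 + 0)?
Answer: 1365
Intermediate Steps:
Z = 1 (Z = 1/1 = 1)
m = -13 (m = 13/(-1) = 13*(-1) = -13)
K = 7 (K = ((5 - 1*1) + 2) + 1/1 = ((5 - 1) + 2) + 1 = (4 + 2) + 1 = 6 + 1 = 7)
(-15*m)*K = -15*(-13)*7 = 195*7 = 1365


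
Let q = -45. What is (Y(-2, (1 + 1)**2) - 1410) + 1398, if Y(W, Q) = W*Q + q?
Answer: -65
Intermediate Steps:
Y(W, Q) = -45 + Q*W (Y(W, Q) = W*Q - 45 = Q*W - 45 = -45 + Q*W)
(Y(-2, (1 + 1)**2) - 1410) + 1398 = ((-45 + (1 + 1)**2*(-2)) - 1410) + 1398 = ((-45 + 2**2*(-2)) - 1410) + 1398 = ((-45 + 4*(-2)) - 1410) + 1398 = ((-45 - 8) - 1410) + 1398 = (-53 - 1410) + 1398 = -1463 + 1398 = -65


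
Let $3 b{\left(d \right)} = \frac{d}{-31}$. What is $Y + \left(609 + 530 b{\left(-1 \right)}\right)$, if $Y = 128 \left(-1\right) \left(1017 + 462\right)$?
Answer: $- \frac{17548849}{93} \approx -1.887 \cdot 10^{5}$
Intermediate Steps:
$b{\left(d \right)} = - \frac{d}{93}$ ($b{\left(d \right)} = \frac{d \frac{1}{-31}}{3} = \frac{d \left(- \frac{1}{31}\right)}{3} = \frac{\left(- \frac{1}{31}\right) d}{3} = - \frac{d}{93}$)
$Y = -189312$ ($Y = \left(-128\right) 1479 = -189312$)
$Y + \left(609 + 530 b{\left(-1 \right)}\right) = -189312 + \left(609 + 530 \left(\left(- \frac{1}{93}\right) \left(-1\right)\right)\right) = -189312 + \left(609 + 530 \cdot \frac{1}{93}\right) = -189312 + \left(609 + \frac{530}{93}\right) = -189312 + \frac{57167}{93} = - \frac{17548849}{93}$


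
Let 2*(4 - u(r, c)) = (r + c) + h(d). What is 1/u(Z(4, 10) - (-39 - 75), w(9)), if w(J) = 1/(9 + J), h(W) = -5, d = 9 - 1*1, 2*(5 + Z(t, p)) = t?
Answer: -36/1765 ≈ -0.020397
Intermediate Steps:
Z(t, p) = -5 + t/2
d = 8 (d = 9 - 1 = 8)
u(r, c) = 13/2 - c/2 - r/2 (u(r, c) = 4 - ((r + c) - 5)/2 = 4 - ((c + r) - 5)/2 = 4 - (-5 + c + r)/2 = 4 + (5/2 - c/2 - r/2) = 13/2 - c/2 - r/2)
1/u(Z(4, 10) - (-39 - 75), w(9)) = 1/(13/2 - 1/(2*(9 + 9)) - ((-5 + (½)*4) - (-39 - 75))/2) = 1/(13/2 - ½/18 - ((-5 + 2) - 1*(-114))/2) = 1/(13/2 - ½*1/18 - (-3 + 114)/2) = 1/(13/2 - 1/36 - ½*111) = 1/(13/2 - 1/36 - 111/2) = 1/(-1765/36) = -36/1765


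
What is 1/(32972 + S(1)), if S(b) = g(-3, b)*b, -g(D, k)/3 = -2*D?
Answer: 1/32954 ≈ 3.0345e-5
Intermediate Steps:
g(D, k) = 6*D (g(D, k) = -(-6)*D = 6*D)
S(b) = -18*b (S(b) = (6*(-3))*b = -18*b)
1/(32972 + S(1)) = 1/(32972 - 18*1) = 1/(32972 - 18) = 1/32954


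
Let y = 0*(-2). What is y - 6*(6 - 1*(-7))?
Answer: -78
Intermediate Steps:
y = 0
y - 6*(6 - 1*(-7)) = 0 - 6*(6 - 1*(-7)) = 0 - 6*(6 + 7) = 0 - 6*13 = 0 - 78 = -78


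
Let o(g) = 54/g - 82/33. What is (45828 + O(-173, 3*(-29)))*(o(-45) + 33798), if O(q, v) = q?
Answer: 50915022122/33 ≈ 1.5429e+9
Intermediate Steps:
o(g) = -82/33 + 54/g (o(g) = 54/g - 82*1/33 = 54/g - 82/33 = -82/33 + 54/g)
(45828 + O(-173, 3*(-29)))*(o(-45) + 33798) = (45828 - 173)*((-82/33 + 54/(-45)) + 33798) = 45655*((-82/33 + 54*(-1/45)) + 33798) = 45655*((-82/33 - 6/5) + 33798) = 45655*(-608/165 + 33798) = 45655*(5576062/165) = 50915022122/33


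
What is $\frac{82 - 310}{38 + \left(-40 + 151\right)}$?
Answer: $- \frac{228}{149} \approx -1.5302$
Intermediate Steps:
$\frac{82 - 310}{38 + \left(-40 + 151\right)} = - \frac{228}{38 + 111} = - \frac{228}{149}$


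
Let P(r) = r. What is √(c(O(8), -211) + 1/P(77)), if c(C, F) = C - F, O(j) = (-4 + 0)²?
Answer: 2*√336490/77 ≈ 15.067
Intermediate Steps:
O(j) = 16 (O(j) = (-4)² = 16)
√(c(O(8), -211) + 1/P(77)) = √((16 - 1*(-211)) + 1/77) = √((16 + 211) + 1/77) = √(227 + 1/77) = √(17480/77) = 2*√336490/77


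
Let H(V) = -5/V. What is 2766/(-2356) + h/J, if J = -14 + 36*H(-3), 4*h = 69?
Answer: -3765/4712 ≈ -0.79902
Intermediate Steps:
h = 69/4 (h = (1/4)*69 = 69/4 ≈ 17.250)
J = 46 (J = -14 + 36*(-5/(-3)) = -14 + 36*(-5*(-1/3)) = -14 + 36*(5/3) = -14 + 60 = 46)
2766/(-2356) + h/J = 2766/(-2356) + (69/4)/46 = 2766*(-1/2356) + (69/4)*(1/46) = -1383/1178 + 3/8 = -3765/4712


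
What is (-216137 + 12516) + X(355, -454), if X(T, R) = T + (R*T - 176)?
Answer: -364612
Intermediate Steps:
X(T, R) = -176 + T + R*T (X(T, R) = T + (-176 + R*T) = -176 + T + R*T)
(-216137 + 12516) + X(355, -454) = (-216137 + 12516) + (-176 + 355 - 454*355) = -203621 + (-176 + 355 - 161170) = -203621 - 160991 = -364612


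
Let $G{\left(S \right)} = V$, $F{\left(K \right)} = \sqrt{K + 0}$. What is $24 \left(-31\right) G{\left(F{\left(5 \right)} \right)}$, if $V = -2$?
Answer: $1488$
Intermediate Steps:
$F{\left(K \right)} = \sqrt{K}$
$G{\left(S \right)} = -2$
$24 \left(-31\right) G{\left(F{\left(5 \right)} \right)} = 24 \left(-31\right) \left(-2\right) = \left(-744\right) \left(-2\right) = 1488$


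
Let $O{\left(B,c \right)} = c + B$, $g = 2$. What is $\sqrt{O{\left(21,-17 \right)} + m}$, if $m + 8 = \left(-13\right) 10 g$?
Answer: $2 i \sqrt{66} \approx 16.248 i$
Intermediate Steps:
$O{\left(B,c \right)} = B + c$
$m = -268$ ($m = -8 + \left(-13\right) 10 \cdot 2 = -8 - 260 = -268$)
$\sqrt{O{\left(21,-17 \right)} + m} = \sqrt{\left(21 - 17\right) - 268} = \sqrt{4 - 268} = \sqrt{-264} = 2 i \sqrt{66}$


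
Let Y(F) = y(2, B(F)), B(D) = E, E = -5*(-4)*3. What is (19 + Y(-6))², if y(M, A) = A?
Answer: 6241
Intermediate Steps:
E = 60 (E = 20*3 = 60)
B(D) = 60
Y(F) = 60
(19 + Y(-6))² = (19 + 60)² = 79² = 6241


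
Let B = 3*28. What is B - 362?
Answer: -278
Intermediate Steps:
B = 84
B - 362 = 84 - 362 = -278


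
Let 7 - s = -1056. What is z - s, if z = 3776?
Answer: 2713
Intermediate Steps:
s = 1063 (s = 7 - 1*(-1056) = 7 + 1056 = 1063)
z - s = 3776 - 1*1063 = 3776 - 1063 = 2713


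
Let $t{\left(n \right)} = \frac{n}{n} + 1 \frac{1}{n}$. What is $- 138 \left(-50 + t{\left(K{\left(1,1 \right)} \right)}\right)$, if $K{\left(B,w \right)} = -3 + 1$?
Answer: $6831$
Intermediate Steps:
$K{\left(B,w \right)} = -2$
$t{\left(n \right)} = 1 + \frac{1}{n}$
$- 138 \left(-50 + t{\left(K{\left(1,1 \right)} \right)}\right) = - 138 \left(-50 + \frac{1 - 2}{-2}\right) = - 138 \left(-50 - - \frac{1}{2}\right) = - 138 \left(-50 + \frac{1}{2}\right) = \left(-138\right) \left(- \frac{99}{2}\right) = 6831$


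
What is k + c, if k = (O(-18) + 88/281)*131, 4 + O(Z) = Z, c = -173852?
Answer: -49650726/281 ≈ -1.7669e+5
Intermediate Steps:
O(Z) = -4 + Z
k = -798314/281 (k = ((-4 - 18) + 88/281)*131 = (-22 + 88*(1/281))*131 = (-22 + 88/281)*131 = -6094/281*131 = -798314/281 ≈ -2841.0)
k + c = -798314/281 - 173852 = -49650726/281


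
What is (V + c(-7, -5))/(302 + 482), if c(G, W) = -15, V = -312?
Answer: -327/784 ≈ -0.41709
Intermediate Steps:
(V + c(-7, -5))/(302 + 482) = (-312 - 15)/(302 + 482) = -327/784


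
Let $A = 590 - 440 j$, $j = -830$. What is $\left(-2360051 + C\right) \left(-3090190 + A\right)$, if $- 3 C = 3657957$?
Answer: $9751635628000$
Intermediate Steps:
$C = -1219319$ ($C = \left(- \frac{1}{3}\right) 3657957 = -1219319$)
$A = 365790$ ($A = 590 - -365200 = 590 + 365200 = 365790$)
$\left(-2360051 + C\right) \left(-3090190 + A\right) = \left(-2360051 - 1219319\right) \left(-3090190 + 365790\right) = \left(-3579370\right) \left(-2724400\right) = 9751635628000$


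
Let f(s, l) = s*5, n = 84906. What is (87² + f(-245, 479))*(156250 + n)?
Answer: 1529893664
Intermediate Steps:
f(s, l) = 5*s
(87² + f(-245, 479))*(156250 + n) = (87² + 5*(-245))*(156250 + 84906) = (7569 - 1225)*241156 = 6344*241156 = 1529893664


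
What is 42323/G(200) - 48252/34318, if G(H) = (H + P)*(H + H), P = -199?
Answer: 716569957/6863600 ≈ 104.40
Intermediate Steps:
G(H) = 2*H*(-199 + H) (G(H) = (H - 199)*(H + H) = (-199 + H)*(2*H) = 2*H*(-199 + H))
42323/G(200) - 48252/34318 = 42323/((2*200*(-199 + 200))) - 48252/34318 = 42323/((2*200*1)) - 48252*1/34318 = 42323/400 - 24126/17159 = 716569957/6863600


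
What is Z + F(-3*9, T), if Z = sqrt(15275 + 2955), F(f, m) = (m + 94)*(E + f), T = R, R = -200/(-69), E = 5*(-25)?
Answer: -1016272/69 + sqrt(18230) ≈ -14594.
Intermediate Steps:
E = -125
R = 200/69 (R = -200*(-1/69) = 200/69 ≈ 2.8986)
T = 200/69 ≈ 2.8986
F(f, m) = (-125 + f)*(94 + m) (F(f, m) = (m + 94)*(-125 + f) = (94 + m)*(-125 + f) = (-125 + f)*(94 + m))
Z = sqrt(18230) ≈ 135.02
Z + F(-3*9, T) = sqrt(18230) + (-11750 - 125*200/69 + 94*(-3*9) - 3*9*(200/69)) = sqrt(18230) + (-11750 - 25000/69 + 94*(-27) - 27*200/69) = sqrt(18230) + (-11750 - 25000/69 - 2538 - 1800/23) = sqrt(18230) - 1016272/69 = -1016272/69 + sqrt(18230)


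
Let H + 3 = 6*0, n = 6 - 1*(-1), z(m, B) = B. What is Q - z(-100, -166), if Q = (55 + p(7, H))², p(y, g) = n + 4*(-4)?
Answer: 2282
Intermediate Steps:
n = 7 (n = 6 + 1 = 7)
H = -3 (H = -3 + 6*0 = -3 + 0 = -3)
p(y, g) = -9 (p(y, g) = 7 + 4*(-4) = 7 - 16 = -9)
Q = 2116 (Q = (55 - 9)² = 46² = 2116)
Q - z(-100, -166) = 2116 - 1*(-166) = 2116 + 166 = 2282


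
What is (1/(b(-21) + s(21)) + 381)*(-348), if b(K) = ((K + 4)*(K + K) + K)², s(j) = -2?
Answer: -63674989584/480247 ≈ -1.3259e+5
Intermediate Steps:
b(K) = (K + 2*K*(4 + K))² (b(K) = ((4 + K)*(2*K) + K)² = (2*K*(4 + K) + K)² = (K + 2*K*(4 + K))²)
(1/(b(-21) + s(21)) + 381)*(-348) = (1/((-21)²*(9 + 2*(-21))² - 2) + 381)*(-348) = (1/(441*(9 - 42)² - 2) + 381)*(-348) = (1/(441*(-33)² - 2) + 381)*(-348) = (1/(441*1089 - 2) + 381)*(-348) = (1/(480249 - 2) + 381)*(-348) = (1/480247 + 381)*(-348) = (182974108/480247)*(-348) = -63674989584/480247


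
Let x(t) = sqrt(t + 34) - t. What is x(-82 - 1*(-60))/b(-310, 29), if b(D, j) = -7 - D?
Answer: 22/303 + 2*sqrt(3)/303 ≈ 0.084040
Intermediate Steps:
x(t) = sqrt(34 + t) - t
x(-82 - 1*(-60))/b(-310, 29) = (sqrt(34 + (-82 - 1*(-60))) - (-82 - 1*(-60)))/(-7 - 1*(-310)) = (sqrt(34 + (-82 + 60)) - (-82 + 60))/(-7 + 310) = (sqrt(34 - 22) - 1*(-22))/303 = (sqrt(12) + 22)*(1/303) = (2*sqrt(3) + 22)*(1/303) = (22 + 2*sqrt(3))*(1/303) = 22/303 + 2*sqrt(3)/303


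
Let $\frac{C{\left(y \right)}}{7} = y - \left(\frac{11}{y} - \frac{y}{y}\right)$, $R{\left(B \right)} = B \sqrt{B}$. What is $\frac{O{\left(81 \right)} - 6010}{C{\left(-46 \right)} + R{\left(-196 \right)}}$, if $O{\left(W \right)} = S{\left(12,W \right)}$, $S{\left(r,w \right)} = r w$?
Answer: $\frac{477169132}{2305747535} - \frac{596982848 i}{329392505} \approx 0.20695 - 1.8124 i$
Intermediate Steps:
$R{\left(B \right)} = B^{\frac{3}{2}}$
$C{\left(y \right)} = 7 - \frac{77}{y} + 7 y$ ($C{\left(y \right)} = 7 \left(y - \left(\frac{11}{y} - \frac{y}{y}\right)\right) = 7 \left(y + \left(- \frac{11}{y} + 1\right)\right) = 7 \left(y + \left(1 - \frac{11}{y}\right)\right) = 7 \left(1 + y - \frac{11}{y}\right) = 7 - \frac{77}{y} + 7 y$)
$O{\left(W \right)} = 12 W$
$\frac{O{\left(81 \right)} - 6010}{C{\left(-46 \right)} + R{\left(-196 \right)}} = \frac{12 \cdot 81 - 6010}{\left(7 - \frac{77}{-46} + 7 \left(-46\right)\right) + \left(-196\right)^{\frac{3}{2}}} = \frac{972 - 6010}{\left(7 - - \frac{77}{46} - 322\right) - 2744 i} = - \frac{5038}{\left(7 + \frac{77}{46} - 322\right) - 2744 i} = - \frac{5038}{- \frac{14413}{46} - 2744 i} = - 5038 \frac{2116 \left(- \frac{14413}{46} + 2744 i\right)}{16140232745} = - \frac{10660408 \left(- \frac{14413}{46} + 2744 i\right)}{16140232745}$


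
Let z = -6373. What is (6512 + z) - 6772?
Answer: -6633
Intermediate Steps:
(6512 + z) - 6772 = (6512 - 6373) - 6772 = 139 - 6772 = -6633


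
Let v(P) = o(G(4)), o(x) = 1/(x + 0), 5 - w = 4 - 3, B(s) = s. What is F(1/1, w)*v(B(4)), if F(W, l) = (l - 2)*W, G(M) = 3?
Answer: ⅔ ≈ 0.66667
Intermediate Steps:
w = 4 (w = 5 - (4 - 3) = 5 - 1*1 = 5 - 1 = 4)
F(W, l) = W*(-2 + l) (F(W, l) = (-2 + l)*W = W*(-2 + l))
o(x) = 1/x
v(P) = ⅓ (v(P) = 1/3 = ⅓)
F(1/1, w)*v(B(4)) = ((1/1)*(-2 + 4))*(⅓) = ((1*1)*2)*(⅓) = (1*2)*(⅓) = 2*(⅓) = ⅔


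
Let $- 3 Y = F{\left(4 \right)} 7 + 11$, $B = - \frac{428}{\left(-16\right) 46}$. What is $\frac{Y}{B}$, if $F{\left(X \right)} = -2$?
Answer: $\frac{184}{107} \approx 1.7196$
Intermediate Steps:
$B = \frac{107}{184}$ ($B = - \frac{428}{-736} = \left(-428\right) \left(- \frac{1}{736}\right) = \frac{107}{184} \approx 0.58152$)
$Y = 1$ ($Y = - \frac{\left(-2\right) 7 + 11}{3} = - \frac{-14 + 11}{3} = \left(- \frac{1}{3}\right) \left(-3\right) = 1$)
$\frac{Y}{B} = 1 \frac{1}{\frac{107}{184}} = 1 \cdot \frac{184}{107} = \frac{184}{107}$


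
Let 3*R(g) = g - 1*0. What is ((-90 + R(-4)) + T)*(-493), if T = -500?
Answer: 874582/3 ≈ 2.9153e+5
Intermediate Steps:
R(g) = g/3 (R(g) = (g - 1*0)/3 = (g + 0)/3 = g/3)
((-90 + R(-4)) + T)*(-493) = ((-90 + (⅓)*(-4)) - 500)*(-493) = ((-90 - 4/3) - 500)*(-493) = (-274/3 - 500)*(-493) = -1774/3*(-493) = 874582/3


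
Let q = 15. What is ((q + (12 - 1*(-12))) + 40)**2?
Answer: 6241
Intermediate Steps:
((q + (12 - 1*(-12))) + 40)**2 = ((15 + (12 - 1*(-12))) + 40)**2 = ((15 + (12 + 12)) + 40)**2 = ((15 + 24) + 40)**2 = (39 + 40)**2 = 79**2 = 6241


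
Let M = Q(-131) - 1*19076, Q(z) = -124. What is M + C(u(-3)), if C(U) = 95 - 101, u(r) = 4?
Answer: -19206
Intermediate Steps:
C(U) = -6
M = -19200 (M = -124 - 1*19076 = -124 - 19076 = -19200)
M + C(u(-3)) = -19200 - 6 = -19206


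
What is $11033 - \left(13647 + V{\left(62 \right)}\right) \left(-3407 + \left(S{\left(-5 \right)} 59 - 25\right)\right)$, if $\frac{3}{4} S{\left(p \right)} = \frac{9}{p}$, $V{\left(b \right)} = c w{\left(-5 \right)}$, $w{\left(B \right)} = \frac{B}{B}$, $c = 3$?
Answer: $48790673$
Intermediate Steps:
$w{\left(B \right)} = 1$
$V{\left(b \right)} = 3$ ($V{\left(b \right)} = 3 \cdot 1 = 3$)
$S{\left(p \right)} = \frac{12}{p}$ ($S{\left(p \right)} = \frac{4 \frac{9}{p}}{3} = \frac{12}{p}$)
$11033 - \left(13647 + V{\left(62 \right)}\right) \left(-3407 + \left(S{\left(-5 \right)} 59 - 25\right)\right) = 11033 - \left(13647 + 3\right) \left(-3407 + \left(\frac{12}{-5} \cdot 59 - 25\right)\right) = 11033 - 13650 \left(-3407 + \left(12 \left(- \frac{1}{5}\right) 59 - 25\right)\right) = 11033 - 13650 \left(-3407 - \frac{833}{5}\right) = 11033 - 13650 \left(- \frac{17868}{5}\right) = 11033 - -48779640 = 11033 + 48779640 = 48790673$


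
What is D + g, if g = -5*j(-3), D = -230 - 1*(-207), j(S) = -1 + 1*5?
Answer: -43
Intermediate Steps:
j(S) = 4 (j(S) = -1 + 5 = 4)
D = -23 (D = -230 + 207 = -23)
g = -20 (g = -5*4 = -20)
D + g = -23 - 20 = -43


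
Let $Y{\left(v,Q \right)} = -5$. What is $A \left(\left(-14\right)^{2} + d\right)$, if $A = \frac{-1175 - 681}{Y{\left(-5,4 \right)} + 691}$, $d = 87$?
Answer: $- \frac{262624}{343} \approx -765.67$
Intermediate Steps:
$A = - \frac{928}{343}$ ($A = \frac{-1175 - 681}{-5 + 691} = - \frac{1856}{686} = \left(-1856\right) \frac{1}{686} = - \frac{928}{343} \approx -2.7055$)
$A \left(\left(-14\right)^{2} + d\right) = - \frac{928 \left(\left(-14\right)^{2} + 87\right)}{343} = - \frac{928 \left(196 + 87\right)}{343} = \left(- \frac{928}{343}\right) 283 = - \frac{262624}{343}$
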